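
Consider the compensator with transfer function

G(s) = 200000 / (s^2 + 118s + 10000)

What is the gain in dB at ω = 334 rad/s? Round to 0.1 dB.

5.3 dB

At s = jω = j334:
quadratic: (j334)² + 118·j334 + 10000 = -101556 + j39412 → |·| ≈ 1.0894e+05, ∠ ≈ 158.79°
|G| = 200000 / 1.0894e+05 ≈ 1.8359
Gain = 20 log₁₀(1.8359) ≈ 5.28 dB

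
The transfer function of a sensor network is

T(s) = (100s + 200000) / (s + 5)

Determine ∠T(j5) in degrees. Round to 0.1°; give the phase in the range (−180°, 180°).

-44.9°

Substitute s = j5:
Numerator: 100(j5) + 200000 = 200000 + j500
Denominator: (j5) + 5 = 5 + j5
|N| = √(200000² + 500²) ≈ 2e+05, ∠N ≈ 0.14°
|D| = √(5² + 5²) ≈ 7.0711, ∠D ≈ 45.00°
∠T = 0.14° − 45.00° = -44.86°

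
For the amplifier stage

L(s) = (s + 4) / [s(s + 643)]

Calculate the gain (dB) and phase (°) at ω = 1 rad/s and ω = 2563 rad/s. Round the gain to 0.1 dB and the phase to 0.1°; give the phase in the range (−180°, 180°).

At s = jω = j1:
zero (s+4): 4 + j1 → |·| = √(4²+1²) = √17 ≈ 4.1231, ∠ = arctan(1/4) ≈ 14.04°
pole (s+643): 643 + j1 → |·| = √(643²+1²) = √413450 ≈ 643, ∠ = arctan(1/643) ≈ 0.09°
pole at origin: |s| = 1, ∠ = 90.00° (in denominator)
|L| = 1 · 4.1231 / 643 ≈ 0.0064123
Gain = 20 log₁₀(0.0064123) ≈ -43.86 dB
∠L = 14.04° − 90.09° = -76.05°

At s = jω = j2563:
zero (s+4): 4 + j2563 → |·| = √(4²+2563²) = √6568985 ≈ 2563, ∠ = arctan(2563/4) ≈ 89.91°
pole (s+643): 643 + j2563 → |·| = √(643²+2563²) = √6982418 ≈ 2642.4, ∠ = arctan(2563/643) ≈ 75.92°
pole at origin: |s| = 2563, ∠ = 90.00° (in denominator)
|L| = 1 · 2563 / 6.7725e+06 ≈ 0.00037844
Gain = 20 log₁₀(0.00037844) ≈ -68.44 dB
∠L = 89.91° − 165.92° = -76.01°

ω = 1: -43.9 dB, -76.1°; ω = 2563: -68.4 dB, -76.0°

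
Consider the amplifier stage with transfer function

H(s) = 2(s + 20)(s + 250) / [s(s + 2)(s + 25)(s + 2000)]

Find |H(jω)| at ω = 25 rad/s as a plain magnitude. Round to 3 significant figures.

At s = jω = j25:
zero (s+20): 20 + j25 → |·| = √(20²+25²) = √1025 ≈ 32.016, ∠ = arctan(25/20) ≈ 51.34°
zero (s+250): 250 + j25 → |·| = √(250²+25²) = √63125 ≈ 251.25, ∠ = arctan(25/250) ≈ 5.71°
pole (s+2): 2 + j25 → |·| = √(2²+25²) = √629 ≈ 25.08, ∠ = arctan(25/2) ≈ 85.43°
pole (s+25): 25 + j25 → |·| = √(25²+25²) = √1250 ≈ 35.355, ∠ = arctan(25/25) ≈ 45.00°
pole (s+2000): 2000 + j25 → |·| = √(2000²+25²) = √4000625 ≈ 2000.2, ∠ = arctan(25/2000) ≈ 0.72°
pole at origin: |s| = 25, ∠ = 90.00° (in denominator)
|H| = 2 · 8044 / 4.434e+07 ≈ 0.00036283

0.000363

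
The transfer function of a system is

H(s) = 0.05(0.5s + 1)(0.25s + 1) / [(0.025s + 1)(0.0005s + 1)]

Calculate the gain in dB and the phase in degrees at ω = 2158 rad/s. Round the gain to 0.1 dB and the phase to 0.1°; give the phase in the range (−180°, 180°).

51.3 dB, 43.7°

At ω = 2158 rad/s:
zero (1 + j2158·0.5) = 1 + j1079 → |·| ≈ 1079, ∠ ≈ 89.95°
zero (1 + j2158·0.25) = 1 + j539.5 → |·| ≈ 539.5, ∠ ≈ 89.89°
pole (1 + j2158·0.025) = 1 + j53.95 → |·| ≈ 53.959, ∠ ≈ 88.94°
pole (1 + j2158·0.0005) = 1 + j1.079 → |·| ≈ 1.4711, ∠ ≈ 47.18°
|H| = 0.05 · 1079 · 539.5 / (53.959 · 1.4711) ≈ 366.67
Gain = 20 log₁₀(366.67) ≈ 51.29 dB
∠H = (89.95° + 89.89°) − (88.94° + 47.18°) = 43.72°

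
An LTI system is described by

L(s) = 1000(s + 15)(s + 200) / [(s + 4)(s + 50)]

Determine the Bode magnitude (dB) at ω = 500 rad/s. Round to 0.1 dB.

60.6 dB

At s = jω = j500:
zero (s+15): 15 + j500 → |·| = √(15²+500²) = √250225 ≈ 500.22, ∠ = arctan(500/15) ≈ 88.28°
zero (s+200): 200 + j500 → |·| = √(200²+500²) = √290000 ≈ 538.52, ∠ = arctan(500/200) ≈ 68.20°
pole (s+4): 4 + j500 → |·| = √(4²+500²) = √250016 ≈ 500.02, ∠ = arctan(500/4) ≈ 89.54°
pole (s+50): 50 + j500 → |·| = √(50²+500²) = √252500 ≈ 502.49, ∠ = arctan(500/50) ≈ 84.29°
|L| = 1000 · 2.6938e+05 / 2.5126e+05 ≈ 1072.1
Gain = 20 log₁₀(1072.1) ≈ 60.60 dB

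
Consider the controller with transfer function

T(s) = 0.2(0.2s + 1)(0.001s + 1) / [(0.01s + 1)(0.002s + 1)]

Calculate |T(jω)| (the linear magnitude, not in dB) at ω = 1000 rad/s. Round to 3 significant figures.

At ω = 1000 rad/s:
zero (1 + j1000·0.2) = 1 + j200 → |·| ≈ 200, ∠ ≈ 89.71°
zero (1 + j1000·0.001) = 1 + j1 → |·| ≈ 1.4142, ∠ ≈ 45.00°
pole (1 + j1000·0.01) = 1 + j10 → |·| ≈ 10.05, ∠ ≈ 84.29°
pole (1 + j1000·0.002) = 1 + j2 → |·| ≈ 2.2361, ∠ ≈ 63.43°
|T| = 0.2 · 200 · 1.4142 / (10.05 · 2.2361) ≈ 2.5172

2.52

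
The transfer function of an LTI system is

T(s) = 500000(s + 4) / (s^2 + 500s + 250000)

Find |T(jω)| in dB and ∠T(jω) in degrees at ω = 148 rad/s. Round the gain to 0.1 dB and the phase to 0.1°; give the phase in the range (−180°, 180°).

At s = jω = j148:
zero (s+4): 4 + j148 → |·| = √(4²+148²) = √21920 ≈ 148.05, ∠ = arctan(148/4) ≈ 88.45°
quadratic: (j148)² + 500·j148 + 250000 = 228096 + j74000 → |·| ≈ 2.398e+05, ∠ ≈ 17.97°
|T| = 500000 · 148.05 / 2.398e+05 ≈ 308.69
Gain = 20 log₁₀(308.69) ≈ 49.79 dB
∠T = 88.45° − 17.97° = 70.48°

49.8 dB, 70.5°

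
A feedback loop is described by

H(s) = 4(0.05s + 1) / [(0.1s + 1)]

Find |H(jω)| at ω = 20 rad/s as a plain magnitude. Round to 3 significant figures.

2.53

At ω = 20 rad/s:
zero (1 + j20·0.05) = 1 + j1 → |·| ≈ 1.4142, ∠ ≈ 45.00°
pole (1 + j20·0.1) = 1 + j2 → |·| ≈ 2.2361, ∠ ≈ 63.43°
|H| = 4 · 1.4142 / (2.2361) ≈ 2.5298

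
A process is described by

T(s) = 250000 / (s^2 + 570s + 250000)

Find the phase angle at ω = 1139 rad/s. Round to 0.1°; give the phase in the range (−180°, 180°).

At s = jω = j1139:
quadratic: (j1139)² + 570·j1139 + 250000 = -1047321 + j649230 → |·| ≈ 1.2322e+06, ∠ ≈ 148.21°
∠T = 0.00° − 148.21° = -148.21°

-148.2°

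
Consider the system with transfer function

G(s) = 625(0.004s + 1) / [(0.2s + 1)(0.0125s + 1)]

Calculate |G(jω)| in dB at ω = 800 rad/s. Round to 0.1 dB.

2.3 dB

At ω = 800 rad/s:
zero (1 + j800·0.004) = 1 + j3.2 → |·| ≈ 3.3526, ∠ ≈ 72.65°
pole (1 + j800·0.2) = 1 + j160 → |·| ≈ 160, ∠ ≈ 89.64°
pole (1 + j800·0.0125) = 1 + j10 → |·| ≈ 10.05, ∠ ≈ 84.29°
|G| = 625 · 3.3526 / (160 · 10.05) ≈ 1.3031
Gain = 20 log₁₀(1.3031) ≈ 2.30 dB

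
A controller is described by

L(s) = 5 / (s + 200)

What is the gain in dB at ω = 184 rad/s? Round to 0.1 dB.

At s = jω = j184:
pole (s+200): 200 + j184 → |·| = √(200²+184²) = √73856 ≈ 271.76, ∠ = arctan(184/200) ≈ 42.61°
|L| = 5 / 271.76 ≈ 0.018399
Gain = 20 log₁₀(0.018399) ≈ -34.70 dB

-34.7 dB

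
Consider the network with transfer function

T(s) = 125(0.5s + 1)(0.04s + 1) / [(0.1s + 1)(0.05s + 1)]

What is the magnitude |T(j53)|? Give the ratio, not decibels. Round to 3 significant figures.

509

At ω = 53 rad/s:
zero (1 + j53·0.5) = 1 + j26.5 → |·| ≈ 26.519, ∠ ≈ 87.84°
zero (1 + j53·0.04) = 1 + j2.12 → |·| ≈ 2.344, ∠ ≈ 64.75°
pole (1 + j53·0.1) = 1 + j5.3 → |·| ≈ 5.3935, ∠ ≈ 79.32°
pole (1 + j53·0.05) = 1 + j2.65 → |·| ≈ 2.8324, ∠ ≈ 69.33°
|T| = 125 · 26.519 · 2.344 / (5.3935 · 2.8324) ≈ 508.63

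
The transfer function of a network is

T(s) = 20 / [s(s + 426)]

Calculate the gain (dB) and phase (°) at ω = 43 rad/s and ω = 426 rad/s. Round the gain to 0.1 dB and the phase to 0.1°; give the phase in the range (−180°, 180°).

ω = 43: -59.3 dB, -95.8°; ω = 426: -82.2 dB, -135.0°

At s = jω = j43:
pole (s+426): 426 + j43 → |·| = √(426²+43²) = √183325 ≈ 428.16, ∠ = arctan(43/426) ≈ 5.76°
pole at origin: |s| = 43, ∠ = 90.00° (in denominator)
|T| = 20 / 18411 ≈ 0.0010863
Gain = 20 log₁₀(0.0010863) ≈ -59.28 dB
∠T = 0.00° − 95.76° = -95.76°

At s = jω = j426:
pole (s+426): 426 + j426 → |·| = √(426²+426²) = √362952 ≈ 602.45, ∠ = arctan(426/426) ≈ 45.00°
pole at origin: |s| = 426, ∠ = 90.00° (in denominator)
|T| = 20 / 2.5664e+05 ≈ 7.793e-05
Gain = 20 log₁₀(7.793e-05) ≈ -82.17 dB
∠T = 0.00° − 135.00° = -135.00°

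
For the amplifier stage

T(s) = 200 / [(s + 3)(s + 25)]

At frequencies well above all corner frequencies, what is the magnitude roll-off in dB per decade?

Each pole contributes −20 dB/decade at high frequency; each zero contributes +20 dB/decade.
Net: 0 zero(s) − 2 pole(s) → -40 dB/decade.

-40 dB/decade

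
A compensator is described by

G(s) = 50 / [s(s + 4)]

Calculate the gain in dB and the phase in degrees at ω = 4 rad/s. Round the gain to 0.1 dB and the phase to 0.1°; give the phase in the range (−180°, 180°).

At s = jω = j4:
pole (s+4): 4 + j4 → |·| = √(4²+4²) = √32 ≈ 5.6569, ∠ = arctan(4/4) ≈ 45.00°
pole at origin: |s| = 4, ∠ = 90.00° (in denominator)
|G| = 50 / 22.628 ≈ 2.2097
Gain = 20 log₁₀(2.2097) ≈ 6.89 dB
∠G = 0.00° − 135.00° = -135.00°

6.9 dB, -135.0°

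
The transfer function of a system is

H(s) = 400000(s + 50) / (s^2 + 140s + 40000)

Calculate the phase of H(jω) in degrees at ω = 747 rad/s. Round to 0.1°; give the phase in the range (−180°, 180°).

At s = jω = j747:
zero (s+50): 50 + j747 → |·| = √(50²+747²) = √560509 ≈ 748.67, ∠ = arctan(747/50) ≈ 86.17°
quadratic: (j747)² + 140·j747 + 40000 = -518009 + j104580 → |·| ≈ 5.2846e+05, ∠ ≈ 168.59°
∠H = 86.17° − 168.59° = -82.42°

-82.4°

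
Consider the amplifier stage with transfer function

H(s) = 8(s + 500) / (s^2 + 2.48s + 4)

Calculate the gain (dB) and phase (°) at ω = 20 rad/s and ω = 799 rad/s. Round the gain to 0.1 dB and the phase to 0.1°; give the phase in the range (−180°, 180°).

ω = 20: 20.0 dB, -170.6°; ω = 799: -38.6 dB, -121.9°

At s = jω = j20:
zero (s+500): 500 + j20 → |·| = √(500²+20²) = √250400 ≈ 500.4, ∠ = arctan(20/500) ≈ 2.29°
quadratic: (j20)² + 2.48·j20 + 4 = -396 + j49.6 → |·| ≈ 399.09, ∠ ≈ 172.86°
|H| = 8 · 500.4 / 399.09 ≈ 10.031
Gain = 20 log₁₀(10.031) ≈ 20.03 dB
∠H = 2.29° − 172.86° = -170.57°

At s = jω = j799:
zero (s+500): 500 + j799 → |·| = √(500²+799²) = √888401 ≈ 942.55, ∠ = arctan(799/500) ≈ 57.96°
quadratic: (j799)² + 2.48·j799 + 4 = -638397 + j1981.52 → |·| ≈ 6.384e+05, ∠ ≈ 179.82°
|H| = 8 · 942.55 / 6.384e+05 ≈ 0.011811
Gain = 20 log₁₀(0.011811) ≈ -38.55 dB
∠H = 57.96° − 179.82° = -121.86°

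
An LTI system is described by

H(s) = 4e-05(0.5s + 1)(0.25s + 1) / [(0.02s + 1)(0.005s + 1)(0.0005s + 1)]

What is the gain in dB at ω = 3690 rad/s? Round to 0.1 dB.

-32.5 dB

At ω = 3690 rad/s:
zero (1 + j3690·0.5) = 1 + j1845 → |·| ≈ 1845, ∠ ≈ 89.97°
zero (1 + j3690·0.25) = 1 + j922.5 → |·| ≈ 922.5, ∠ ≈ 89.94°
pole (1 + j3690·0.02) = 1 + j73.8 → |·| ≈ 73.807, ∠ ≈ 89.22°
pole (1 + j3690·0.005) = 1 + j18.45 → |·| ≈ 18.477, ∠ ≈ 86.90°
pole (1 + j3690·0.0005) = 1 + j1.845 → |·| ≈ 2.0986, ∠ ≈ 61.54°
|H| = 4e-05 · 1845 · 922.5 / (73.807 · 18.477 · 2.0986) ≈ 0.023788
Gain = 20 log₁₀(0.023788) ≈ -32.47 dB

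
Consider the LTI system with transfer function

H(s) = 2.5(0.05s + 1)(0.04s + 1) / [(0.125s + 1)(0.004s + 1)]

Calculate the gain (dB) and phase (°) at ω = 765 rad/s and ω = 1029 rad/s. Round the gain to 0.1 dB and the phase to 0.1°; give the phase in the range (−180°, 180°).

At ω = 765 rad/s:
zero (1 + j765·0.05) = 1 + j38.25 → |·| ≈ 38.263, ∠ ≈ 88.50°
zero (1 + j765·0.04) = 1 + j30.6 → |·| ≈ 30.616, ∠ ≈ 88.13°
pole (1 + j765·0.125) = 1 + j95.625 → |·| ≈ 95.63, ∠ ≈ 89.40°
pole (1 + j765·0.004) = 1 + j3.06 → |·| ≈ 3.2193, ∠ ≈ 71.90°
|H| = 2.5 · 38.263 · 30.616 / (95.63 · 3.2193) ≈ 9.5129
Gain = 20 log₁₀(9.5129) ≈ 19.57 dB
∠H = (88.50° + 88.13°) − (89.40° + 71.90°) = 15.33°

At ω = 1029 rad/s:
zero (1 + j1029·0.05) = 1 + j51.45 → |·| ≈ 51.46, ∠ ≈ 88.89°
zero (1 + j1029·0.04) = 1 + j41.16 → |·| ≈ 41.172, ∠ ≈ 88.61°
pole (1 + j1029·0.125) = 1 + j128.625 → |·| ≈ 128.63, ∠ ≈ 89.55°
pole (1 + j1029·0.004) = 1 + j4.116 → |·| ≈ 4.2357, ∠ ≈ 76.34°
|H| = 2.5 · 51.46 · 41.172 / (128.63 · 4.2357) ≈ 9.7217
Gain = 20 log₁₀(9.7217) ≈ 19.75 dB
∠H = (88.89° + 88.61°) − (89.55° + 76.34°) = 11.61°

ω = 765: 19.6 dB, 15.3°; ω = 1029: 19.8 dB, 11.6°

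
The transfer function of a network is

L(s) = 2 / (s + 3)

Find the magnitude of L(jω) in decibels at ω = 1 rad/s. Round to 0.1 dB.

At s = jω = j1:
pole (s+3): 3 + j1 → |·| = √(3²+1²) = √10 ≈ 3.1623, ∠ = arctan(1/3) ≈ 18.43°
|L| = 2 / 3.1623 ≈ 0.63245
Gain = 20 log₁₀(0.63245) ≈ -3.98 dB

-4.0 dB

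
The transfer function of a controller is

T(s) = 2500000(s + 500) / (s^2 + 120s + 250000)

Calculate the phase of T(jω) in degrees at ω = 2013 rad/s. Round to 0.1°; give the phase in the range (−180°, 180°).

At s = jω = j2013:
zero (s+500): 500 + j2013 → |·| = √(500²+2013²) = √4302169 ≈ 2074.2, ∠ = arctan(2013/500) ≈ 76.05°
quadratic: (j2013)² + 120·j2013 + 250000 = -3802169 + j241560 → |·| ≈ 3.8098e+06, ∠ ≈ 176.36°
∠T = 76.05° − 176.36° = -100.31°

-100.3°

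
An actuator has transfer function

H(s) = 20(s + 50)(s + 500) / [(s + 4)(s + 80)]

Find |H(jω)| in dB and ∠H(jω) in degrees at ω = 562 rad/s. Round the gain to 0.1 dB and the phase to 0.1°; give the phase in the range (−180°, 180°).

At s = jω = j562:
zero (s+50): 50 + j562 → |·| = √(50²+562²) = √318344 ≈ 564.22, ∠ = arctan(562/50) ≈ 84.92°
zero (s+500): 500 + j562 → |·| = √(500²+562²) = √565844 ≈ 752.23, ∠ = arctan(562/500) ≈ 48.34°
pole (s+4): 4 + j562 → |·| = √(4²+562²) = √315860 ≈ 562.01, ∠ = arctan(562/4) ≈ 89.59°
pole (s+80): 80 + j562 → |·| = √(80²+562²) = √322244 ≈ 567.67, ∠ = arctan(562/80) ≈ 81.90°
|H| = 20 · 4.2442e+05 / 3.1904e+05 ≈ 26.606
Gain = 20 log₁₀(26.606) ≈ 28.50 dB
∠H = 133.26° − 171.49° = -38.23°

28.5 dB, -38.2°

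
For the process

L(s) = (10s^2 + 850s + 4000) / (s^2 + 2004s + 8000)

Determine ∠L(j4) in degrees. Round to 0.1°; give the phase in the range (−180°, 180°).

Substitute s = j4:
Numerator: 10(j4)^2 + 850(j4) + 4000 = 3840 + j3400
Denominator: (j4)^2 + 2004(j4) + 8000 = 7984 + j8016
|N| = √(3840² + 3400²) ≈ 5128.9, ∠N ≈ 41.52°
|D| = √(7984² + 8016²) ≈ 11314, ∠D ≈ 45.11°
∠L = 41.52° − 45.11° = -3.59°

-3.6°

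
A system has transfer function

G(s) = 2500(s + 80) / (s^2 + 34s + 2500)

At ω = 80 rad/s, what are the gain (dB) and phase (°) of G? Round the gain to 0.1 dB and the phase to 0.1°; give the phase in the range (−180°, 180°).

At s = jω = j80:
zero (s+80): 80 + j80 → |·| = √(80²+80²) = √12800 ≈ 113.14, ∠ = arctan(80/80) ≈ 45.00°
quadratic: (j80)² + 34·j80 + 2500 = -3900 + j2720 → |·| ≈ 4754.8, ∠ ≈ 145.11°
|G| = 2500 · 113.14 / 4754.8 ≈ 59.487
Gain = 20 log₁₀(59.487) ≈ 35.49 dB
∠G = 45.00° − 145.11° = -100.11°

35.5 dB, -100.1°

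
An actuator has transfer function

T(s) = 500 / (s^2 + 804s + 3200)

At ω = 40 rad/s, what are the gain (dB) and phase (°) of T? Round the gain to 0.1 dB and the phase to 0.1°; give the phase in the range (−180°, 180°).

Substitute s = j40:
Numerator: 500 = 500 + j0
Denominator: (j40)^2 + 804(j40) + 3200 = 1600 + j32160
|N| = √(500² + 0²) ≈ 500, ∠N ≈ 0.00°
|D| = √(1600² + 32160²) ≈ 32200, ∠D ≈ 87.15°
|T| = 500 / 32200 ≈ 0.015528
Gain = 20 log₁₀(0.015528) ≈ -36.18 dB
∠T = 0.00° − 87.15° = -87.15°

-36.2 dB, -87.2°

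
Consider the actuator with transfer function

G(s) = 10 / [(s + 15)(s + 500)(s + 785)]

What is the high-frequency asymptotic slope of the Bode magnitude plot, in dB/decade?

-60 dB/decade

Each pole contributes −20 dB/decade at high frequency; each zero contributes +20 dB/decade.
Net: 0 zero(s) − 3 pole(s) → -60 dB/decade.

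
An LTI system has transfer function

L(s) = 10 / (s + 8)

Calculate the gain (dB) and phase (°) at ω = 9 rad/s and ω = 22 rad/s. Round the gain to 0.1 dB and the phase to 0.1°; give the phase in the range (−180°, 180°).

ω = 9: -1.6 dB, -48.4°; ω = 22: -7.4 dB, -70.0°

At s = jω = j9:
pole (s+8): 8 + j9 → |·| = √(8²+9²) = √145 ≈ 12.042, ∠ = arctan(9/8) ≈ 48.37°
|L| = 10 / 12.042 ≈ 0.83043
Gain = 20 log₁₀(0.83043) ≈ -1.61 dB
∠L = 0.00° − 48.37° = -48.37°

At s = jω = j22:
pole (s+8): 8 + j22 → |·| = √(8²+22²) = √548 ≈ 23.409, ∠ = arctan(22/8) ≈ 70.02°
|L| = 10 / 23.409 ≈ 0.42719
Gain = 20 log₁₀(0.42719) ≈ -7.39 dB
∠L = 0.00° − 70.02° = -70.02°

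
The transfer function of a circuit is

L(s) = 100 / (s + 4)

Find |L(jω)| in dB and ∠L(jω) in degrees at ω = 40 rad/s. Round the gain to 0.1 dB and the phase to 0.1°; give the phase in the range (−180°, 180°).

7.9 dB, -84.3°

Substitute s = j40:
Numerator: 100 = 100 + j0
Denominator: (j40) + 4 = 4 + j40
|N| = √(100² + 0²) ≈ 100, ∠N ≈ 0.00°
|D| = √(4² + 40²) ≈ 40.2, ∠D ≈ 84.29°
|L| = 100 / 40.2 ≈ 2.4876
Gain = 20 log₁₀(2.4876) ≈ 7.92 dB
∠L = 0.00° − 84.29° = -84.29°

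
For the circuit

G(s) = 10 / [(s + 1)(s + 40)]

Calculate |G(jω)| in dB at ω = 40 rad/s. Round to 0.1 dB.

-47.1 dB

At s = jω = j40:
pole (s+1): 1 + j40 → |·| = √(1²+40²) = √1601 ≈ 40.012, ∠ = arctan(40/1) ≈ 88.57°
pole (s+40): 40 + j40 → |·| = √(40²+40²) = √3200 ≈ 56.569, ∠ = arctan(40/40) ≈ 45.00°
|G| = 10 / 2263.4 ≈ 0.0044181
Gain = 20 log₁₀(0.0044181) ≈ -47.10 dB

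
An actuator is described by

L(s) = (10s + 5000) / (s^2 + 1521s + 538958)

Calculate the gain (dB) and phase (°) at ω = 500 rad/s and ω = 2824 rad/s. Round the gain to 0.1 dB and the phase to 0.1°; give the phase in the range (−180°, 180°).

Substitute s = j500:
Numerator: 10(j500) + 5000 = 5000 + j5000
Denominator: (j500)^2 + 1521(j500) + 538958 = 288958 + j760500
|N| = √(5000² + 5000²) ≈ 7071.1, ∠N ≈ 45.00°
|D| = √(288958² + 760500²) ≈ 8.1355e+05, ∠D ≈ 69.20°
|L| = 7071.1 / 8.1355e+05 ≈ 0.0086917
Gain = 20 log₁₀(0.0086917) ≈ -41.22 dB
∠L = 45.00° − 69.20° = -24.20°

Substitute s = j2824:
Numerator: 10(j2824) + 5000 = 5000 + j28240
Denominator: (j2824)^2 + 1521(j2824) + 538958 = -7436018 + j4295304
|N| = √(5000² + 28240²) ≈ 28679, ∠N ≈ 79.96°
|D| = √(7436018² + 4295304²) ≈ 8.5874e+06, ∠D ≈ 149.99°
|L| = 28679 / 8.5874e+06 ≈ 0.0033397
Gain = 20 log₁₀(0.0033397) ≈ -49.53 dB
∠L = 79.96° − 149.99° = -70.03°

ω = 500: -41.2 dB, -24.2°; ω = 2824: -49.5 dB, -70.0°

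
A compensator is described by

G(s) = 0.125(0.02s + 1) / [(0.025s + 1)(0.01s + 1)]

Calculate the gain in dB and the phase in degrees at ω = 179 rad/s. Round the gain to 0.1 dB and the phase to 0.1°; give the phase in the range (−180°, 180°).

At ω = 179 rad/s:
zero (1 + j179·0.02) = 1 + j3.58 → |·| ≈ 3.717, ∠ ≈ 74.39°
pole (1 + j179·0.025) = 1 + j4.475 → |·| ≈ 4.5854, ∠ ≈ 77.40°
pole (1 + j179·0.01) = 1 + j1.79 → |·| ≈ 2.0504, ∠ ≈ 60.81°
|G| = 0.125 · 3.717 / (4.5854 · 2.0504) ≈ 0.049418
Gain = 20 log₁₀(0.049418) ≈ -26.12 dB
∠G = (74.39°) − (77.40° + 60.81°) = -63.82°

-26.1 dB, -63.8°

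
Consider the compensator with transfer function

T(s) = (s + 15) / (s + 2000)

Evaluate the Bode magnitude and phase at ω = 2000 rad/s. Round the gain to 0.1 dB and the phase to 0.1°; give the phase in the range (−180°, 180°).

-3.0 dB, 44.6°

Substitute s = j2000:
Numerator: (j2000) + 15 = 15 + j2000
Denominator: (j2000) + 2000 = 2000 + j2000
|N| = √(15² + 2000²) ≈ 2000.1, ∠N ≈ 89.57°
|D| = √(2000² + 2000²) ≈ 2828.4, ∠D ≈ 45.00°
|T| = 2000.1 / 2828.4 ≈ 0.70715
Gain = 20 log₁₀(0.70715) ≈ -3.01 dB
∠T = 89.57° − 45.00° = 44.57°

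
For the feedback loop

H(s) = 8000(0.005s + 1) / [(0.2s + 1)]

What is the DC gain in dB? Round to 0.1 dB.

78.1 dB

H(0) = 8000 · 1 / 1 = 8000
20 log₁₀(8000) ≈ 78.06 dB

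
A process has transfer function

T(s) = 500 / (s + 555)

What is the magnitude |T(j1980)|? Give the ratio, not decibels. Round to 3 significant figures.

0.243

Substitute s = j1980:
Numerator: 500 = 500 + j0
Denominator: (j1980) + 555 = 555 + j1980
|N| = √(500² + 0²) ≈ 500, ∠N ≈ 0.00°
|D| = √(555² + 1980²) ≈ 2056.3, ∠D ≈ 74.34°
|T| = 500 / 2056.3 ≈ 0.24316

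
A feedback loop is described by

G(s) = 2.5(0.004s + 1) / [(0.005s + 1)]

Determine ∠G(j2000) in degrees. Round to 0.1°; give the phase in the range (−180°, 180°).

-1.4°

At ω = 2000 rad/s:
zero (1 + j2000·0.004) = 1 + j8 → |·| ≈ 8.0623, ∠ ≈ 82.87°
pole (1 + j2000·0.005) = 1 + j10 → |·| ≈ 10.05, ∠ ≈ 84.29°
∠G = (82.87°) − (84.29°) = -1.42°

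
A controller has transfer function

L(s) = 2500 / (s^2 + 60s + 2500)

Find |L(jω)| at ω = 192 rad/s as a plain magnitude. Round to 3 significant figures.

At s = jω = j192:
quadratic: (j192)² + 60·j192 + 2500 = -34364 + j11520 → |·| ≈ 36244, ∠ ≈ 161.47°
|L| = 2500 / 36244 ≈ 0.068977

0.0690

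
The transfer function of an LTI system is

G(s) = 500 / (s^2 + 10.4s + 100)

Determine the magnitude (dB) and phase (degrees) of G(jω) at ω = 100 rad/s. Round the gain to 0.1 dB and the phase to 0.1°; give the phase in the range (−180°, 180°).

At s = jω = j100:
quadratic: (j100)² + 10.4·j100 + 100 = -9900 + j1040 → |·| ≈ 9954.5, ∠ ≈ 174.00°
|G| = 500 / 9954.5 ≈ 0.050229
Gain = 20 log₁₀(0.050229) ≈ -25.98 dB
∠G = 0.00° − 174.00° = -174.00°

-26.0 dB, -174.0°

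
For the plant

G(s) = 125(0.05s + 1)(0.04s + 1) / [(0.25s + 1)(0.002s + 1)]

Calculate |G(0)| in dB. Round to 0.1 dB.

G(0) = 125 · 1 / 1 = 125
20 log₁₀(125) ≈ 41.94 dB

41.9 dB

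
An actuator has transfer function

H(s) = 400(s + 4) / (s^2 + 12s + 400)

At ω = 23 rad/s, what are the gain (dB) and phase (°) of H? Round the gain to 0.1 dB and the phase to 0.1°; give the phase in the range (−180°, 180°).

29.7 dB, -34.9°

At s = jω = j23:
zero (s+4): 4 + j23 → |·| = √(4²+23²) = √545 ≈ 23.345, ∠ = arctan(23/4) ≈ 80.13°
quadratic: (j23)² + 12·j23 + 400 = -129 + j276 → |·| ≈ 304.66, ∠ ≈ 115.05°
|H| = 400 · 23.345 / 304.66 ≈ 30.651
Gain = 20 log₁₀(30.651) ≈ 29.73 dB
∠H = 80.13° − 115.05° = -34.92°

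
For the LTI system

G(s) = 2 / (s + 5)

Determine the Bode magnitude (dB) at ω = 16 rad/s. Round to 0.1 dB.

-18.5 dB

At s = jω = j16:
pole (s+5): 5 + j16 → |·| = √(5²+16²) = √281 ≈ 16.763, ∠ = arctan(16/5) ≈ 72.65°
|G| = 2 / 16.763 ≈ 0.11931
Gain = 20 log₁₀(0.11931) ≈ -18.47 dB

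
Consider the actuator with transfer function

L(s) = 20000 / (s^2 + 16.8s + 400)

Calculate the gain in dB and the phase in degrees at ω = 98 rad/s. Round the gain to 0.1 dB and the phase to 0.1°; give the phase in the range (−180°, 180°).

At s = jω = j98:
quadratic: (j98)² + 16.8·j98 + 400 = -9204 + j1646.4 → |·| ≈ 9350.1, ∠ ≈ 169.86°
|L| = 20000 / 9350.1 ≈ 2.139
Gain = 20 log₁₀(2.139) ≈ 6.60 dB
∠L = 0.00° − 169.86° = -169.86°

6.6 dB, -169.9°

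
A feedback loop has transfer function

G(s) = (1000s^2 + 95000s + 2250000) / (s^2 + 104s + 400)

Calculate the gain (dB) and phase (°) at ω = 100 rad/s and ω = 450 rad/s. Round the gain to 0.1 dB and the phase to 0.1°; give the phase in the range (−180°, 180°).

ω = 100: 58.8 dB, -3.5°; ω = 450: 59.9 dB, 1.0°

Substitute s = j100:
Numerator: 1000(j100)^2 + 95000(j100) + 2250000 = -7750000 + j9500000
Denominator: (j100)^2 + 104(j100) + 400 = -9600 + j10400
|N| = √(7750000² + 9500000²) ≈ 1.226e+07, ∠N ≈ 129.21°
|D| = √(9600² + 10400²) ≈ 14153, ∠D ≈ 132.71°
|G| = 1.226e+07 / 14153 ≈ 866.25
Gain = 20 log₁₀(866.25) ≈ 58.75 dB
∠G = 129.21° − 132.71° = -3.50°

Substitute s = j450:
Numerator: 1000(j450)^2 + 95000(j450) + 2250000 = -200250000 + j42750000
Denominator: (j450)^2 + 104(j450) + 400 = -202100 + j46800
|N| = √(200250000² + 42750000²) ≈ 2.0476e+08, ∠N ≈ 167.95°
|D| = √(202100² + 46800²) ≈ 2.0745e+05, ∠D ≈ 166.96°
|G| = 2.0476e+08 / 2.0745e+05 ≈ 987.03
Gain = 20 log₁₀(987.03) ≈ 59.89 dB
∠G = 167.95° − 166.96° = 0.99°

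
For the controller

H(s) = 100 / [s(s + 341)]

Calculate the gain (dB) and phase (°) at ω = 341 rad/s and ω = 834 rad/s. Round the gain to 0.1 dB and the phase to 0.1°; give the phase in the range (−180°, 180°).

At s = jω = j341:
pole (s+341): 341 + j341 → |·| = √(341²+341²) = √232562 ≈ 482.25, ∠ = arctan(341/341) ≈ 45.00°
pole at origin: |s| = 341, ∠ = 90.00° (in denominator)
|H| = 100 / 1.6445e+05 ≈ 0.00060809
Gain = 20 log₁₀(0.00060809) ≈ -64.32 dB
∠H = 0.00° − 135.00° = -135.00°

At s = jω = j834:
pole (s+341): 341 + j834 → |·| = √(341²+834²) = √811837 ≈ 901.02, ∠ = arctan(834/341) ≈ 67.76°
pole at origin: |s| = 834, ∠ = 90.00° (in denominator)
|H| = 100 / 7.5145e+05 ≈ 0.00013308
Gain = 20 log₁₀(0.00013308) ≈ -77.52 dB
∠H = 0.00° − 157.76° = -157.76°

ω = 341: -64.3 dB, -135.0°; ω = 834: -77.5 dB, -157.8°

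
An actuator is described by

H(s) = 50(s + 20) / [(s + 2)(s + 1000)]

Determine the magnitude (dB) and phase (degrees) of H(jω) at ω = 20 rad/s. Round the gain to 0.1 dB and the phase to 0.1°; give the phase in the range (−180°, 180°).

At s = jω = j20:
zero (s+20): 20 + j20 → |·| = √(20²+20²) = √800 ≈ 28.284, ∠ = arctan(20/20) ≈ 45.00°
pole (s+2): 2 + j20 → |·| = √(2²+20²) = √404 ≈ 20.1, ∠ = arctan(20/2) ≈ 84.29°
pole (s+1000): 1000 + j20 → |·| = √(1000²+20²) = √1000400 ≈ 1000.2, ∠ = arctan(20/1000) ≈ 1.15°
|H| = 50 · 28.284 / 20104 ≈ 0.070344
Gain = 20 log₁₀(0.070344) ≈ -23.06 dB
∠H = 45.00° − 85.44° = -40.44°

-23.1 dB, -40.4°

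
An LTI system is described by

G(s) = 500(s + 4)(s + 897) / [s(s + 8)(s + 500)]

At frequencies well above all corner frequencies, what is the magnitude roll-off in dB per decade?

Each pole contributes −20 dB/decade at high frequency; each zero contributes +20 dB/decade.
Net: 2 zero(s) − 3 pole(s) → -20 dB/decade.

-20 dB/decade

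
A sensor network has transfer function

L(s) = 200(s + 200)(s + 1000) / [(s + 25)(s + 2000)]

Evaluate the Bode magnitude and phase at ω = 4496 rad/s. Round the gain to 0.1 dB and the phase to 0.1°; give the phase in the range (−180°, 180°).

At s = jω = j4496:
zero (s+200): 200 + j4496 → |·| = √(200²+4496²) = √20254016 ≈ 4500.4, ∠ = arctan(4496/200) ≈ 87.45°
zero (s+1000): 1000 + j4496 → |·| = √(1000²+4496²) = √21214016 ≈ 4605.9, ∠ = arctan(4496/1000) ≈ 77.46°
pole (s+25): 25 + j4496 → |·| = √(25²+4496²) = √20214641 ≈ 4496.1, ∠ = arctan(4496/25) ≈ 89.68°
pole (s+2000): 2000 + j4496 → |·| = √(2000²+4496²) = √24214016 ≈ 4920.8, ∠ = arctan(4496/2000) ≈ 66.02°
|L| = 200 · 2.0728e+07 / 2.2124e+07 ≈ 187.38
Gain = 20 log₁₀(187.38) ≈ 45.45 dB
∠L = 164.91° − 155.70° = 9.21°

45.5 dB, 9.2°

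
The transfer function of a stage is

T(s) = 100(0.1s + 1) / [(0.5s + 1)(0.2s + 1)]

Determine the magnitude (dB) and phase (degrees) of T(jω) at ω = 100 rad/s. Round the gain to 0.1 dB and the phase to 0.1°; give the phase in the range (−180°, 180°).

At ω = 100 rad/s:
zero (1 + j100·0.1) = 1 + j10 → |·| ≈ 10.05, ∠ ≈ 84.29°
pole (1 + j100·0.5) = 1 + j50 → |·| ≈ 50.01, ∠ ≈ 88.85°
pole (1 + j100·0.2) = 1 + j20 → |·| ≈ 20.025, ∠ ≈ 87.14°
|T| = 100 · 10.05 / (50.01 · 20.025) ≈ 1.0035
Gain = 20 log₁₀(1.0035) ≈ 0.03 dB
∠T = (84.29°) − (88.85° + 87.14°) = -91.70°

0.0 dB, -91.7°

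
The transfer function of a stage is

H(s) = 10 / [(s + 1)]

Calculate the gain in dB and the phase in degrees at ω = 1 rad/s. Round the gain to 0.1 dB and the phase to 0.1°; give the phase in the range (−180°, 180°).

17.0 dB, -45.0°

At ω = 1 rad/s:
pole (1 + j1·1) = 1 + j1 → |·| ≈ 1.4142, ∠ ≈ 45.00°
|H| = 10 · 1 / (1.4142) ≈ 7.0711
Gain = 20 log₁₀(7.0711) ≈ 16.99 dB
∠H = (0°) − (45.00°) = -45.00°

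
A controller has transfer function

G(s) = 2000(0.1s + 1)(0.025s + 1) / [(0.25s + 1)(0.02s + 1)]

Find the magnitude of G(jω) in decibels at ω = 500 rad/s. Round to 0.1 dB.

60.0 dB

At ω = 500 rad/s:
zero (1 + j500·0.1) = 1 + j50 → |·| ≈ 50.01, ∠ ≈ 88.85°
zero (1 + j500·0.025) = 1 + j12.5 → |·| ≈ 12.54, ∠ ≈ 85.43°
pole (1 + j500·0.25) = 1 + j125 → |·| ≈ 125, ∠ ≈ 89.54°
pole (1 + j500·0.02) = 1 + j10 → |·| ≈ 10.05, ∠ ≈ 84.29°
|G| = 2000 · 50.01 · 12.54 / (125 · 10.05) ≈ 998.41
Gain = 20 log₁₀(998.41) ≈ 59.99 dB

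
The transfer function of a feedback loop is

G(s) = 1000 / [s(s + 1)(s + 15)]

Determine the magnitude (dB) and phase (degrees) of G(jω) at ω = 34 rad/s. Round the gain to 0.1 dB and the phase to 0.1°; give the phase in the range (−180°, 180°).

At s = jω = j34:
pole (s+1): 1 + j34 → |·| = √(1²+34²) = √1157 ≈ 34.015, ∠ = arctan(34/1) ≈ 88.32°
pole (s+15): 15 + j34 → |·| = √(15²+34²) = √1381 ≈ 37.162, ∠ = arctan(34/15) ≈ 66.19°
pole at origin: |s| = 34, ∠ = 90.00° (in denominator)
|G| = 1000 / 42978 ≈ 0.023268
Gain = 20 log₁₀(0.023268) ≈ -32.66 dB
∠G = 0.00° − 244.51° = -244.51° ≡ 115.49° (principal value)

-32.7 dB, 115.5°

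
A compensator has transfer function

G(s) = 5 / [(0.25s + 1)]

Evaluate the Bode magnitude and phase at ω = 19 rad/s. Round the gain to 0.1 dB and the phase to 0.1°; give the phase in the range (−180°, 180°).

0.3 dB, -78.1°

At ω = 19 rad/s:
pole (1 + j19·0.25) = 1 + j4.75 → |·| ≈ 4.8541, ∠ ≈ 78.11°
|G| = 5 · 1 / (4.8541) ≈ 1.0301
Gain = 20 log₁₀(1.0301) ≈ 0.26 dB
∠G = (0°) − (78.11°) = -78.11°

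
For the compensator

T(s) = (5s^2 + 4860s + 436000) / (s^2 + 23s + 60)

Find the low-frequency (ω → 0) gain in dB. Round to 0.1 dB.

77.2 dB

T(0) = 436000 / 60 ≈ 7266.7
20 log₁₀(7266.7) ≈ 77.23 dB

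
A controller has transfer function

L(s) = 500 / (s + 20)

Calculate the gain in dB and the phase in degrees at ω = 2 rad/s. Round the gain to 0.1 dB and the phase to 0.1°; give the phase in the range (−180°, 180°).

At s = jω = j2:
pole (s+20): 20 + j2 → |·| = √(20²+2²) = √404 ≈ 20.1, ∠ = arctan(2/20) ≈ 5.71°
|L| = 500 / 20.1 ≈ 24.876
Gain = 20 log₁₀(24.876) ≈ 27.92 dB
∠L = 0.00° − 5.71° = -5.71°

27.9 dB, -5.7°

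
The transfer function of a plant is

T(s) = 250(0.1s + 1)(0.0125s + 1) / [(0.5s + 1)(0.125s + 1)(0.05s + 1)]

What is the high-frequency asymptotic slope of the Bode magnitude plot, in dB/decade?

Each pole contributes −20 dB/decade at high frequency; each zero contributes +20 dB/decade.
Net: 2 zero(s) − 3 pole(s) → -20 dB/decade.

-20 dB/decade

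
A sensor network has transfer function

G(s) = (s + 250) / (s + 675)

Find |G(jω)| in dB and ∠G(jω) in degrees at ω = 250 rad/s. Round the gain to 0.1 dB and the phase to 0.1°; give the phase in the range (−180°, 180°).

-6.2 dB, 24.7°

At s = jω = j250:
zero (s+250): 250 + j250 → |·| = √(250²+250²) = √125000 ≈ 353.55, ∠ = arctan(250/250) ≈ 45.00°
pole (s+675): 675 + j250 → |·| = √(675²+250²) = √518125 ≈ 719.81, ∠ = arctan(250/675) ≈ 20.32°
|G| = 1 · 353.55 / 719.81 ≈ 0.49117
Gain = 20 log₁₀(0.49117) ≈ -6.18 dB
∠G = 45.00° − 20.32° = 24.68°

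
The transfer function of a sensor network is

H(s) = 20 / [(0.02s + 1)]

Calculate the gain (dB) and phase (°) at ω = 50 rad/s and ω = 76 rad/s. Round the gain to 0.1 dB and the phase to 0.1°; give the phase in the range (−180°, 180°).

ω = 50: 23.0 dB, -45.0°; ω = 76: 20.8 dB, -56.7°

At ω = 50 rad/s:
pole (1 + j50·0.02) = 1 + j1 → |·| ≈ 1.4142, ∠ ≈ 45.00°
|H| = 20 · 1 / (1.4142) ≈ 14.142
Gain = 20 log₁₀(14.142) ≈ 23.01 dB
∠H = (0°) − (45.00°) = -45.00°

At ω = 76 rad/s:
pole (1 + j76·0.02) = 1 + j1.52 → |·| ≈ 1.8195, ∠ ≈ 56.66°
|H| = 20 · 1 / (1.8195) ≈ 10.992
Gain = 20 log₁₀(10.992) ≈ 20.82 dB
∠H = (0°) − (56.66°) = -56.66°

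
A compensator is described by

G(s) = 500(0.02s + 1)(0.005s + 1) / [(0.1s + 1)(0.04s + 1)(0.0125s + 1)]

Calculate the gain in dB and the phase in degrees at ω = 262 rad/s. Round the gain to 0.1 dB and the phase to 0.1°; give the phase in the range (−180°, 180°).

13.4 dB, -113.5°

At ω = 262 rad/s:
zero (1 + j262·0.02) = 1 + j5.24 → |·| ≈ 5.3346, ∠ ≈ 79.20°
zero (1 + j262·0.005) = 1 + j1.31 → |·| ≈ 1.6481, ∠ ≈ 52.64°
pole (1 + j262·0.1) = 1 + j26.2 → |·| ≈ 26.219, ∠ ≈ 87.81°
pole (1 + j262·0.04) = 1 + j10.48 → |·| ≈ 10.528, ∠ ≈ 84.55°
pole (1 + j262·0.0125) = 1 + j3.275 → |·| ≈ 3.4243, ∠ ≈ 73.02°
|G| = 500 · 5.3346 · 1.6481 / (26.219 · 10.528 · 3.4243) ≈ 4.6507
Gain = 20 log₁₀(4.6507) ≈ 13.35 dB
∠G = (79.20° + 52.64°) − (87.81° + 84.55° + 73.02°) = -113.54°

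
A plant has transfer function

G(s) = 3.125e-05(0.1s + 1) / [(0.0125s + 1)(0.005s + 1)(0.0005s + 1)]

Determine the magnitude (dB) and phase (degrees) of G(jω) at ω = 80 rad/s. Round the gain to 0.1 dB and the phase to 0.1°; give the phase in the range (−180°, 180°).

At ω = 80 rad/s:
zero (1 + j80·0.1) = 1 + j8 → |·| ≈ 8.0623, ∠ ≈ 82.87°
pole (1 + j80·0.0125) = 1 + j1 → |·| ≈ 1.4142, ∠ ≈ 45.00°
pole (1 + j80·0.005) = 1 + j0.4 → |·| ≈ 1.077, ∠ ≈ 21.80°
pole (1 + j80·0.0005) = 1 + j0.04 → |·| ≈ 1.0008, ∠ ≈ 2.29°
|G| = 3.125e-05 · 8.0623 / (1.4142 · 1.077 · 1.0008) ≈ 0.00016529
Gain = 20 log₁₀(0.00016529) ≈ -75.64 dB
∠G = (82.87°) − (45.00° + 21.80° + 2.29°) = 13.78°

-75.6 dB, 13.8°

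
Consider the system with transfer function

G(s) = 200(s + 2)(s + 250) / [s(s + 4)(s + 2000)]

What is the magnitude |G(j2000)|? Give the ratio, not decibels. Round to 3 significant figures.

At s = jω = j2000:
zero (s+2): 2 + j2000 → |·| = √(2²+2000²) = √4000004 ≈ 2000, ∠ = arctan(2000/2) ≈ 89.94°
zero (s+250): 250 + j2000 → |·| = √(250²+2000²) = √4062500 ≈ 2015.6, ∠ = arctan(2000/250) ≈ 82.87°
pole (s+4): 4 + j2000 → |·| = √(4²+2000²) = √4000016 ≈ 2000, ∠ = arctan(2000/4) ≈ 89.89°
pole (s+2000): 2000 + j2000 → |·| = √(2000²+2000²) = √8000000 ≈ 2828.4, ∠ = arctan(2000/2000) ≈ 45.00°
pole at origin: |s| = 2000, ∠ = 90.00° (in denominator)
|G| = 200 · 4.0312e+06 / 1.1314e+10 ≈ 0.07126

0.0713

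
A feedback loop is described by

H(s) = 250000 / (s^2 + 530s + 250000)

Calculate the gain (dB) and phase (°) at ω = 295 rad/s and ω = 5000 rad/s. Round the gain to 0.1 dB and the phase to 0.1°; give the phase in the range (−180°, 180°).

At s = jω = j295:
quadratic: (j295)² + 530·j295 + 250000 = 162975 + j156350 → |·| ≈ 2.2585e+05, ∠ ≈ 43.81°
|H| = 250000 / 2.2585e+05 ≈ 1.1069
Gain = 20 log₁₀(1.1069) ≈ 0.88 dB
∠H = 0.00° − 43.81° = -43.81°

At s = jω = j5000:
quadratic: (j5000)² + 530·j5000 + 250000 = -24750000 + j2650000 → |·| ≈ 2.4891e+07, ∠ ≈ 173.89°
|H| = 250000 / 2.4891e+07 ≈ 0.010044
Gain = 20 log₁₀(0.010044) ≈ -39.96 dB
∠H = 0.00° − 173.89° = -173.89°

ω = 295: 0.9 dB, -43.8°; ω = 5000: -40.0 dB, -173.9°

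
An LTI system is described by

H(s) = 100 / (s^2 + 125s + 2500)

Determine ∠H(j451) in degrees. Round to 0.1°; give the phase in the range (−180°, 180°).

-164.3°

Substitute s = j451:
Numerator: 100 = 100 + j0
Denominator: (j451)^2 + 125(j451) + 2500 = -200901 + j56375
|N| = √(100² + 0²) ≈ 100, ∠N ≈ 0.00°
|D| = √(200901² + 56375²) ≈ 2.0866e+05, ∠D ≈ 164.33°
∠H = 0.00° − 164.33° = -164.33°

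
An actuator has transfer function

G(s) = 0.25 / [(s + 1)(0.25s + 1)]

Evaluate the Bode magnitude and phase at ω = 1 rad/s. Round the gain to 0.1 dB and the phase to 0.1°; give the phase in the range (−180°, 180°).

At ω = 1 rad/s:
pole (1 + j1·1) = 1 + j1 → |·| ≈ 1.4142, ∠ ≈ 45.00°
pole (1 + j1·0.25) = 1 + j0.25 → |·| ≈ 1.0308, ∠ ≈ 14.04°
|G| = 0.25 · 1 / (1.4142 · 1.0308) ≈ 0.1715
Gain = 20 log₁₀(0.1715) ≈ -15.31 dB
∠G = (0°) − (45.00° + 14.04°) = -59.04°

-15.3 dB, -59.0°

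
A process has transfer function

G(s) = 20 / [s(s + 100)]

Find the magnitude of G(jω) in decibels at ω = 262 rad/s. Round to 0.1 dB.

-71.3 dB

At s = jω = j262:
pole (s+100): 100 + j262 → |·| = √(100²+262²) = √78644 ≈ 280.44, ∠ = arctan(262/100) ≈ 69.11°
pole at origin: |s| = 262, ∠ = 90.00° (in denominator)
|G| = 20 / 73475 ≈ 0.0002722
Gain = 20 log₁₀(0.0002722) ≈ -71.30 dB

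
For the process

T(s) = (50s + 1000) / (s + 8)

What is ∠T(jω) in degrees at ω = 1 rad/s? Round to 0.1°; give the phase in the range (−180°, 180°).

Substitute s = j1:
Numerator: 50(j1) + 1000 = 1000 + j50
Denominator: (j1) + 8 = 8 + j1
|N| = √(1000² + 50²) ≈ 1001.2, ∠N ≈ 2.86°
|D| = √(8² + 1²) ≈ 8.0623, ∠D ≈ 7.13°
∠T = 2.86° − 7.13° = -4.27°

-4.3°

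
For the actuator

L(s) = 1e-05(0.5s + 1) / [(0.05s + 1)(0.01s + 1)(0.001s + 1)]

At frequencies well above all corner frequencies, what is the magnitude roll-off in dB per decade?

Each pole contributes −20 dB/decade at high frequency; each zero contributes +20 dB/decade.
Net: 1 zero(s) − 3 pole(s) → -40 dB/decade.

-40 dB/decade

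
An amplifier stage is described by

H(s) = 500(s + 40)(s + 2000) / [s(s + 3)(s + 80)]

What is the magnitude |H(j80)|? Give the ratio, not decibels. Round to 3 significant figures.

At s = jω = j80:
zero (s+40): 40 + j80 → |·| = √(40²+80²) = √8000 ≈ 89.443, ∠ = arctan(80/40) ≈ 63.43°
zero (s+2000): 2000 + j80 → |·| = √(2000²+80²) = √4006400 ≈ 2001.6, ∠ = arctan(80/2000) ≈ 2.29°
pole (s+3): 3 + j80 → |·| = √(3²+80²) = √6409 ≈ 80.056, ∠ = arctan(80/3) ≈ 87.85°
pole (s+80): 80 + j80 → |·| = √(80²+80²) = √12800 ≈ 113.14, ∠ = arctan(80/80) ≈ 45.00°
pole at origin: |s| = 80, ∠ = 90.00° (in denominator)
|H| = 500 · 1.7903e+05 / 7.246e+05 ≈ 123.54

124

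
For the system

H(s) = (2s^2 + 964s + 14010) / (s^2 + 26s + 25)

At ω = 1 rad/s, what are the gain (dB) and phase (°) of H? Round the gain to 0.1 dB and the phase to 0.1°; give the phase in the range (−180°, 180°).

52.0 dB, -43.4°

Substitute s = j1:
Numerator: 2(j1)^2 + 964(j1) + 14010 = 14008 + j964
Denominator: (j1)^2 + 26(j1) + 25 = 24 + j26
|N| = √(14008² + 964²) ≈ 14041, ∠N ≈ 3.94°
|D| = √(24² + 26²) ≈ 35.384, ∠D ≈ 47.29°
|H| = 14041 / 35.384 ≈ 396.82
Gain = 20 log₁₀(396.82) ≈ 51.97 dB
∠H = 3.94° − 47.29° = -43.35°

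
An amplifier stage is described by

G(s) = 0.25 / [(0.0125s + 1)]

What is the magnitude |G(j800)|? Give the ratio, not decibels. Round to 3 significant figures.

0.0249

At ω = 800 rad/s:
pole (1 + j800·0.0125) = 1 + j10 → |·| ≈ 10.05, ∠ ≈ 84.29°
|G| = 0.25 · 1 / (10.05) ≈ 0.024876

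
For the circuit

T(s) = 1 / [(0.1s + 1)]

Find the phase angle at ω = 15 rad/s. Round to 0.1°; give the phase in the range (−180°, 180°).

-56.3°

At ω = 15 rad/s:
pole (1 + j15·0.1) = 1 + j1.5 → |·| ≈ 1.8028, ∠ ≈ 56.31°
∠T = (0°) − (56.31°) = -56.31°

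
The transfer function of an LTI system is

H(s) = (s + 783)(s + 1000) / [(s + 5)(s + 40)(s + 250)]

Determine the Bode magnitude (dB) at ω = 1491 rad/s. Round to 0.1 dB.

At s = jω = j1491:
zero (s+783): 783 + j1491 → |·| = √(783²+1491²) = √2836170 ≈ 1684.1, ∠ = arctan(1491/783) ≈ 62.29°
zero (s+1000): 1000 + j1491 → |·| = √(1000²+1491²) = √3223081 ≈ 1795.3, ∠ = arctan(1491/1000) ≈ 56.15°
pole (s+5): 5 + j1491 → |·| = √(5²+1491²) = √2223106 ≈ 1491, ∠ = arctan(1491/5) ≈ 89.81°
pole (s+40): 40 + j1491 → |·| = √(40²+1491²) = √2224681 ≈ 1491.5, ∠ = arctan(1491/40) ≈ 88.46°
pole (s+250): 250 + j1491 → |·| = √(250²+1491²) = √2285581 ≈ 1511.8, ∠ = arctan(1491/250) ≈ 80.48°
|H| = 1 · 3.0235e+06 / 3.362e+09 ≈ 0.00089932
Gain = 20 log₁₀(0.00089932) ≈ -60.92 dB

-60.9 dB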